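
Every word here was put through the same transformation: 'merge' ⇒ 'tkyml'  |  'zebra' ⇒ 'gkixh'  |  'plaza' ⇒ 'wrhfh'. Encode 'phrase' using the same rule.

Shifts by position in merge: pos 0: m→t (+7), pos 1: e→k (+6), pos 2: r→y (+7), pos 3: g→m (+6) — repeating every 2. The shifts repeat in a cycle of length 2: positions 0,1,… shift by +7, +6, then the pattern repeats.
Applying it to phrase: p+7=w, h+6=n, r+7=y, a+6=g, s+7=z, e+6=k.

wnygzk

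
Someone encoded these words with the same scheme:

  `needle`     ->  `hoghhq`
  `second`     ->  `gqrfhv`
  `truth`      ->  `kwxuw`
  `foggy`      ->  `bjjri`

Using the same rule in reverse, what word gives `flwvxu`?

Two steps: reverse the string, then apply a Caesar shift of +3.
Undoing it on flwvxu: shift back: f−3=c, l−3=i, w−3=t, v−3=s, x−3=u, u−3=r → citsur; then reverse → rustic.

rustic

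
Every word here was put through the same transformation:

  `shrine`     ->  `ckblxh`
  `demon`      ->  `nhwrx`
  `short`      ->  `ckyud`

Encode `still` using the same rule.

A repeating key of period 2 is used — shifts +10, +3 over and over.
For still: s+10=c, t+3=w, i+10=s, l+3=o, l+10=v.

cwsov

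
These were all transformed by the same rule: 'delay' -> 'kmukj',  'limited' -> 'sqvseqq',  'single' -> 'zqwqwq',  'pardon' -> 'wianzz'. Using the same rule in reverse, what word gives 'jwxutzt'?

The shift increases by 1 at each position, starting from +7: 7, 8, 9, ….
Decoding jwxutzt: j−7=c, w−8=o, x−9=o, u−10=k, t−11=i, z−12=n, t−13=g.

cooking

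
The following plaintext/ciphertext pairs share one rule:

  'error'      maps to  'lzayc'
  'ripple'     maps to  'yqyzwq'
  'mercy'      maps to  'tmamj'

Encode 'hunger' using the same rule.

In error: e→l is +7, r→z is +8, r→a is +9, o→y is +10 — the shift increases by 1 each position. The shift increases by 1 at each position, starting from +7: 7, 8, 9, ….
For hunger: h+7=o, u+8=c, n+9=w, g+10=q, e+11=p, r+12=d.

ocwqpd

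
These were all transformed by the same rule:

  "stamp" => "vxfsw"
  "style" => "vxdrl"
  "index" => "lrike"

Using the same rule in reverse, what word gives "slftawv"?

phantom

In stamp: s→v is +3, t→x is +4, a→f is +5, m→s is +6 — the shift increases by 1 each position. Each letter shifts forward by (position + 3), i.e. 3, 4, 5, … — the shift grows by one for each successive letter.
Undoing it on slftawv: s−3=p, l−4=h, f−5=a, t−6=n, a−7=t, w−8=o, v−9=m.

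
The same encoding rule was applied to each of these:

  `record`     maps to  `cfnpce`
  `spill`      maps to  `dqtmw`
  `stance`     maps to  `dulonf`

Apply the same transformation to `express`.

pyasptd

Shifts by position in record: pos 0: r→c (+11), pos 1: e→f (+1), pos 2: c→n (+11), pos 3: o→p (+1) — repeating every 2. It's a Vigenère-style cipher with numeric key [11,1]: position i shifts by key[i mod 2].
On express: e+11=p, x+1=y, p+11=a, r+1=s, e+11=p, s+1=t, s+11=d.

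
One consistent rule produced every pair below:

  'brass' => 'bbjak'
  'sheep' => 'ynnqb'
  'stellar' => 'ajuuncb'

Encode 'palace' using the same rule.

nljujy

The output letters match the input read backwards, each shifted +9: brass reversed is ssarb. The word is reversed, then every letter is shifted forward by 9.
For palace: reverse → ecalap; then shift: e+9=n, c+9=l, a+9=j, l+9=u, a+9=j, p+9=y.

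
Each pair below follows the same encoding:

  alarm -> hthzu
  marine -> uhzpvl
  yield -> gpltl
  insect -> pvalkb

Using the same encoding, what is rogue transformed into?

zvobl

The shift depends on letter class: consonant l→t is +8, but vowel a→h is +7. Vowels shift forward by 7 and consonants shift forward by 8.
On rogue: r(cons)+8=z, o(vowel)+7=v, g(cons)+8=o, u(vowel)+7=b, e(vowel)+7=l.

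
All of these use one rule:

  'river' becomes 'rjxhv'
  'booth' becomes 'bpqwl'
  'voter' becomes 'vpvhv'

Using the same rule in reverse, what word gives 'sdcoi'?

In river: r→r is +0, i→j is +1, v→x is +2, e→h is +3 — the shift increases by 1 each position. The shift increases by 1 at each position, starting from +0: 0, 1, 2, ….
Undoing it on sdcoi: s−0=s, d−1=c, c−2=a, o−3=l, i−4=e.

scale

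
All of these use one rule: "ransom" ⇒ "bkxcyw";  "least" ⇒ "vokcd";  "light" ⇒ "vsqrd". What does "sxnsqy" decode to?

indigo

Compare letters: r→b is +10, a→k is +10, n→x is +10 — a constant shift. Every letter moves 10 places later in the alphabet, wrapping around z→a.
Reversing it on sxnsqy: s−10=i, x−10=n, n−10=d, s−10=i, q−10=g, y−10=o.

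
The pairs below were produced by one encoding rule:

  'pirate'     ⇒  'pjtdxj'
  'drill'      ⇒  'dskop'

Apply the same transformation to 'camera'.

cbohvf

In pirate: p→p is +0, i→j is +1, r→t is +2, a→d is +3 — the shift increases by 1 each position. The shift increases by 1 at each position, starting from +0: 0, 1, 2, ….
On camera: c+0=c, a+1=b, m+2=o, e+3=h, r+4=v, a+5=f.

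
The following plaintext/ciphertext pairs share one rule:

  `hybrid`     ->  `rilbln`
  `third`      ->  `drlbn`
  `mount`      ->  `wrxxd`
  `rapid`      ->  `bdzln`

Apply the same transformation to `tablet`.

ddlvhd

The shift depends on letter class: consonant h→r is +10, but vowel i→l is +3. Vowels shift forward by 3 and consonants shift forward by 10.
On tablet: t(cons)+10=d, a(vowel)+3=d, b(cons)+10=l, l(cons)+10=v, e(vowel)+3=h, t(cons)+10=d.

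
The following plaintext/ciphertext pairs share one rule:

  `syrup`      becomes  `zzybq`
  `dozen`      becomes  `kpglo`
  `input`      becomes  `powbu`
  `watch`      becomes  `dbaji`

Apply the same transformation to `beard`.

Shifts by position in syrup: pos 0: s→z (+7), pos 1: y→z (+1), pos 2: r→y (+7), pos 3: u→b (+7), pos 4: p→q (+1) — repeating every 3. A repeating key of period 3 is used — shifts +7, +1, +7 over and over.
On beard: b+7=i, e+1=f, a+7=h, r+7=y, d+1=e.

ifhye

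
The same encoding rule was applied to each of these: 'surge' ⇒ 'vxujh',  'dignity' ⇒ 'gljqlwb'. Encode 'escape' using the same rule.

hvfdsh

Compare letters: s→v is +3, u→x is +3, r→u is +3 — a constant shift. It's a constant shift of +3 (ROT3).
On escape: e+3=h, s+3=v, c+3=f, a+3=d, p+3=s, e+3=h.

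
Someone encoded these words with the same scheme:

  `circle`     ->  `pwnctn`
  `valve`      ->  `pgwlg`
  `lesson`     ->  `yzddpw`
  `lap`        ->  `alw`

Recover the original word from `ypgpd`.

seven

Two steps: reverse the string, then apply a Caesar shift of +11.
Decoding ypgpd: shift back: y−11=n, p−11=e, g−11=v, p−11=e, d−11=s → neves; then reverse → seven.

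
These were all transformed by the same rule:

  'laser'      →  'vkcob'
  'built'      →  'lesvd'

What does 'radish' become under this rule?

bknscr

It's a constant shift of +10 (ROT10).
For radish: r+10=b, a+10=k, d+10=n, i+10=s, s+10=c, h+10=r.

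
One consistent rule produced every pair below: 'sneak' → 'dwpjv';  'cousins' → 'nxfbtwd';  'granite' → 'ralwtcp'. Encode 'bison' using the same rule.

mrdxy

Shifts by position in sneak: pos 0: s→d (+11), pos 1: n→w (+9), pos 2: e→p (+11), pos 3: a→j (+9) — repeating every 2. It's a Vigenère-style cipher with numeric key [11,9]: position i shifts by key[i mod 2].
Applying it to bison: b+11=m, i+9=r, s+11=d, o+9=x, n+11=y.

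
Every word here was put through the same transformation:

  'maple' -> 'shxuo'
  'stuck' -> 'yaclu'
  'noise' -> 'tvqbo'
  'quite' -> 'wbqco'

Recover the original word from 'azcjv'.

The shift increases by 1 at each position, starting from +6: 6, 7, 8, ….
Reversing it on azcjv: a−6=u, z−7=s, c−8=u, j−9=a, v−10=l.

usual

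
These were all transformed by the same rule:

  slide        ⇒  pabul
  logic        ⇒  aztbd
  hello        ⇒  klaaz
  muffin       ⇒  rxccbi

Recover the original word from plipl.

s(18)→p(15) and l(11)→a(0) fit y≡17x+21 (mod 26); the inverse of 17 mod 26 is 23. Treating letters as 0–25, the rule is x ↦ 17x + 21 (mod 26).
Undoing it on plipl: p(15)→23·(15−21)≡18=s; l(11)→23·(11−21)≡4=e; i(8)→23·(8−21)≡13=n; p(15)→23·(15−21)≡18=s; l(11)→23·(11−21)≡4=e (all mod 26).

sense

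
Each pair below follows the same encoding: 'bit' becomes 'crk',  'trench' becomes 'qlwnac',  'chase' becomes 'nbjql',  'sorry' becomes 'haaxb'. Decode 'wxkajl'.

The output letters match the input read backwards, each shifted +9: bit reversed is tib. Two steps: reverse the string, then apply a Caesar shift of +9.
Reversing it on wxkajl: shift back: w−9=n, x−9=o, k−9=b, a−9=r, j−9=a, l−9=c → nobrac; then reverse → carbon.

carbon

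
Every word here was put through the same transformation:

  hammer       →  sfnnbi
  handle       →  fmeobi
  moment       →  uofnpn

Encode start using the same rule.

Two steps: reverse the string, then apply a Caesar shift of +1.
For start: reverse → trats; then shift: t+1=u, r+1=s, a+1=b, t+1=u, s+1=t.

usbut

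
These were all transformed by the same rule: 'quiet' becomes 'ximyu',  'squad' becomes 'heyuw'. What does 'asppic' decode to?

The output letters match the input read backwards, each shifted +4: quiet reversed is teiuq. Two steps: reverse the string, then apply a Caesar shift of +4.
Undoing it on asppic: shift back: a−4=w, s−4=o, p−4=l, p−4=l, i−4=e, c−4=y → wolley; then reverse → yellow.

yellow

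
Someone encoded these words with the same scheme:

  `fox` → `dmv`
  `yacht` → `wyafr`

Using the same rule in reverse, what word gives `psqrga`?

rustic

Compare letters: f→d is +24, o→m is +24, x→v is +24 — a constant shift. Each letter is shifted forward by 24 in the alphabet (a Caesar shift of +24).
Undoing it on psqrga: p−24=r, s−24=u, q−24=s, r−24=t, g−24=i, a−24=c.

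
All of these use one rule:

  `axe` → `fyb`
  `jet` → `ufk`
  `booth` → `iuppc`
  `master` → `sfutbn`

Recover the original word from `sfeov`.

The output letters match the input read backwards, each shifted +1: axe reversed is exa. Read the word backwards and shift each letter +1.
Reversing it on sfeov: shift back: s−1=r, f−1=e, e−1=d, o−1=n, v−1=u → rednu; then reverse → under.

under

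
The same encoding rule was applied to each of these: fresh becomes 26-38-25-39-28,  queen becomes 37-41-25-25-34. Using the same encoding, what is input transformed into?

29-34-36-41-40

The number is (letter's place in the alphabet, a=1) + 20.
Applying it to input: i=9→29, n=14→34, p=16→36, u=21→41, t=20→40.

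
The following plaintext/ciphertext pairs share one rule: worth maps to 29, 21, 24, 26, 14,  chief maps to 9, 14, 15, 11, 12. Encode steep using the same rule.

Each letter is replaced by its alphabet position (a=1..z=26) + 6.
Applying it to steep: s=19→25, t=20→26, e=5→11, e=5→11, p=16→22.

25, 26, 11, 11, 22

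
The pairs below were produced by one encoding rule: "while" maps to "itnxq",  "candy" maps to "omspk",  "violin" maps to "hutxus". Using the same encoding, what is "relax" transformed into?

dqqmj

It's a Vigenère-style cipher with numeric key [12,12,5]: position i shifts by key[i mod 3].
For relax: r+12=d, e+12=q, l+5=q, a+12=m, x+12=j.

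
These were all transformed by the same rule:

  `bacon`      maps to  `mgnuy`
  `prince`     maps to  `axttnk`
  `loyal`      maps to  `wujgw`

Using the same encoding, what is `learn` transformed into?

Shifts by position in bacon: pos 0: b→m (+11), pos 1: a→g (+6), pos 2: c→n (+11), pos 3: o→u (+6) — repeating every 2. The shifts repeat in a cycle of length 2: positions 0,1,… shift by +11, +6, then the pattern repeats.
For learn: l+11=w, e+6=k, a+11=l, r+6=x, n+11=y.

wklxy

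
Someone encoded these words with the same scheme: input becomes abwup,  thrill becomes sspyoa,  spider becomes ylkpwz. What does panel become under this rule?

sluhw

The word is reversed, then every letter is shifted forward by 7.
For panel: reverse → lenap; then shift: l+7=s, e+7=l, n+7=u, a+7=h, p+7=w.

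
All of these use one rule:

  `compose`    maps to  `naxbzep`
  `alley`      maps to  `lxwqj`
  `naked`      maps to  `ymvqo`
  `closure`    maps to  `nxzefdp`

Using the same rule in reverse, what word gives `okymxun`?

Shifts by position in compose: pos 0: c→n (+11), pos 1: o→a (+12), pos 2: m→x (+11), pos 3: p→b (+12) — repeating every 2. The shifts repeat in a cycle of length 2: positions 0,1,… shift by +11, +12, then the pattern repeats.
Undoing it on okymxun: o−11=d, k−12=y, y−11=n, m−12=a, x−11=m, u−12=i, n−11=c.

dynamic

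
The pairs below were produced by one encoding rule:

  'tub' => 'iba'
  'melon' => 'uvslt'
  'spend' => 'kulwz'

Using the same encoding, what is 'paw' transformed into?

dhw

The output letters match the input read backwards, each shifted +7: tub reversed is but. Two steps: reverse the string, then apply a Caesar shift of +7.
For paw: reverse → wap; then shift: w+7=d, a+7=h, p+7=w.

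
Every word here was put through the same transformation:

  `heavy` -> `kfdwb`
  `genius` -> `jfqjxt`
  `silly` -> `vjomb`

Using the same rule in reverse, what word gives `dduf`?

The shifts repeat in a cycle of length 2: positions 0,1,… shift by +3, +1, then the pattern repeats.
Undoing it on dduf: d−3=a, d−1=c, u−3=r, f−1=e.

acre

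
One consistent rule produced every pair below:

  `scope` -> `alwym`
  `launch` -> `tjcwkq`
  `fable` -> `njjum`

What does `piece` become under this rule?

xrmlm

Shifts by position in scope: pos 0: s→a (+8), pos 1: c→l (+9), pos 2: o→w (+8), pos 3: p→y (+9) — repeating every 2. A repeating key of period 2 is used — shifts +8, +9 over and over.
Applying it to piece: p+8=x, i+9=r, e+8=m, c+9=l, e+8=m.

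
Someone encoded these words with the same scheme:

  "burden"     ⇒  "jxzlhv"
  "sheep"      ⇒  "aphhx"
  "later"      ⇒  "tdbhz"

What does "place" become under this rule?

xtdkh

The shift depends on letter class: consonant b→j is +8, but vowel u→x is +3. Vowels shift forward by 3 and consonants shift forward by 8.
Applying it to place: p(cons)+8=x, l(cons)+8=t, a(vowel)+3=d, c(cons)+8=k, e(vowel)+3=h.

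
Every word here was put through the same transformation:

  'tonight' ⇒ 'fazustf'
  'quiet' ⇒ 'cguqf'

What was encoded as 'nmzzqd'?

banner

Compare letters: t→f is +12, o→a is +12, n→z is +12 — a constant shift. This is a Caesar cipher with shift 12.
Undoing it on nmzzqd: n−12=b, m−12=a, z−12=n, z−12=n, q−12=e, d−12=r.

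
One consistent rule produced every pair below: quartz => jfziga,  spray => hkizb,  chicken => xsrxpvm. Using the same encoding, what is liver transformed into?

Each pair mirrors across the alphabet (q↔j, u↔f, a↔z): positions sum to 25. Each letter is replaced by its mirror in the alphabet: a↔z, b↔y, c↔x, and so on (the Atbash cipher).
For liver: l↔o, i↔r, v↔e, e↔v, r↔i.

orevi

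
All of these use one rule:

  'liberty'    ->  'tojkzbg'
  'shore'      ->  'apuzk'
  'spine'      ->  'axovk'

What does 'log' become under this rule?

Vowels shift forward by 6 and consonants shift forward by 8.
On log: l(cons)+8=t, o(vowel)+6=u, g(cons)+8=o.

tuo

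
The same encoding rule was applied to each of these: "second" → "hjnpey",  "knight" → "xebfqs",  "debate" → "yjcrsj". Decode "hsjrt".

steam

s(18)→h(7) and e(4)→j(9) fit y≡11x+17 (mod 26); the inverse of 11 mod 26 is 19. Treating letters as 0–25, the rule is x ↦ 11x + 17 (mod 26).
Reversing it on hsjrt: h(7)→19·(7−17)≡18=s; s(18)→19·(18−17)≡19=t; j(9)→19·(9−17)≡4=e; r(17)→19·(17−17)≡0=a; t(19)→19·(19−17)≡12=m (all mod 26).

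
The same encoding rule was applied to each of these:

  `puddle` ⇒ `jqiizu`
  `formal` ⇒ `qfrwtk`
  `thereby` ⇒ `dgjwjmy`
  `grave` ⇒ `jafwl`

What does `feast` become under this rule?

yxfjk

The output letters match the input read backwards, each shifted +5: puddle reversed is elddup. The word is reversed, then every letter is shifted forward by 5.
Applying it to feast: reverse → tsaef; then shift: t+5=y, s+5=x, a+5=f, e+5=j, f+5=k.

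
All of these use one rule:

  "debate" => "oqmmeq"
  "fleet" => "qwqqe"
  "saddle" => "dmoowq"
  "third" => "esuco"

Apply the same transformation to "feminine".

qqxuyuyq

The rule splits by letter class: vowels +12, consonants +11.
Applying it to feminine: f(cons)+11=q, e(vowel)+12=q, m(cons)+11=x, i(vowel)+12=u, n(cons)+11=y, i(vowel)+12=u, n(cons)+11=y, e(vowel)+12=q.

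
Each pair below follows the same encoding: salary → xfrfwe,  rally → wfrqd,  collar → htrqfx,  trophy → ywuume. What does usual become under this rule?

Shifts by position in salary: pos 0: s→x (+5), pos 1: a→f (+5), pos 2: l→r (+6), pos 3: a→f (+5), pos 4: r→w (+5), pos 5: y→e (+6) — repeating every 3. The shifts repeat in a cycle of length 3: positions 0,1,… shift by +5, +5, +6, then the pattern repeats.
On usual: u+5=z, s+5=x, u+6=a, a+5=f, l+5=q.

zxafq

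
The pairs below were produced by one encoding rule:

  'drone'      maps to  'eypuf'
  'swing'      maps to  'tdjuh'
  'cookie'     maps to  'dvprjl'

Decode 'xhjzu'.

A repeating key of period 2 is used — shifts +1, +7 over and over.
Undoing it on xhjzu: x−1=w, h−7=a, j−1=i, z−7=s, u−1=t.

waist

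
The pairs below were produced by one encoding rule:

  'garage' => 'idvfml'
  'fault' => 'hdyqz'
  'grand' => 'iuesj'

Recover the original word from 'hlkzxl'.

Each letter shifts forward by (position + 2), i.e. 2, 3, 4, … — the shift grows by one for each successive letter.
Reversing it on hlkzxl: h−2=f, l−3=i, k−4=g, z−5=u, x−6=r, l−7=e.

figure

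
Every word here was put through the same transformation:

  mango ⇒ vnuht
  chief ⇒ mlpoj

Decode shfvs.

The output letters match the input read backwards, each shifted +7: mango reversed is ognam. Two steps: reverse the string, then apply a Caesar shift of +7.
Decoding shfvs: shift back: s−7=l, h−7=a, f−7=y, v−7=o, s−7=l → layol; then reverse → loyal.

loyal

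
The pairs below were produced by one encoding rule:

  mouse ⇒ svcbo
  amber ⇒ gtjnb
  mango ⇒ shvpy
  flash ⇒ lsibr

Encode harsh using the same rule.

nhzbr

Letter i (0-indexed) is shifted by i+6, so successive shifts are 6, 7, 8, ….
On harsh: h+6=n, a+7=h, r+8=z, s+9=b, h+10=r.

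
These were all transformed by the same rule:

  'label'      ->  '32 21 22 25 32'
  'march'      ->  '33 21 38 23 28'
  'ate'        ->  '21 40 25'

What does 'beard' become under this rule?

22 25 21 38 24

l is letter #12 and maps to 32: an offset of 20. Each letter is replaced by its alphabet position (a=1..z=26) + 20.
Applying it to beard: b=2→22, e=5→25, a=1→21, r=18→38, d=4→24.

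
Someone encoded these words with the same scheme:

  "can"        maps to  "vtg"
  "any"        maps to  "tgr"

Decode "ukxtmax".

It's a constant shift of +19 (ROT19).
Reversing it on ukxtmax: u−19=b, k−19=r, x−19=e, t−19=a, m−19=t, a−19=h, x−19=e.

breathe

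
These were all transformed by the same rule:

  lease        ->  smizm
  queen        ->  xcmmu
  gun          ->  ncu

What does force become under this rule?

mwyjm

Two shifts are in play — +8 for a/e/i/o/u, +7 for every other letter.
Applying it to force: f(cons)+7=m, o(vowel)+8=w, r(cons)+7=y, c(cons)+7=j, e(vowel)+8=m.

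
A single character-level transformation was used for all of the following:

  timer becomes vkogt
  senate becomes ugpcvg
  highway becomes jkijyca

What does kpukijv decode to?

This is a Caesar cipher with shift 2.
Decoding kpukijv: k−2=i, p−2=n, u−2=s, k−2=i, i−2=g, j−2=h, v−2=t.

insight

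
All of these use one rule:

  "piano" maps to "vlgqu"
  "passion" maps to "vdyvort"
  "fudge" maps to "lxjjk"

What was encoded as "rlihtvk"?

license

A repeating key of period 2 is used — shifts +6, +3 over and over.
Decoding rlihtvk: r−6=l, l−3=i, i−6=c, h−3=e, t−6=n, v−3=s, k−6=e.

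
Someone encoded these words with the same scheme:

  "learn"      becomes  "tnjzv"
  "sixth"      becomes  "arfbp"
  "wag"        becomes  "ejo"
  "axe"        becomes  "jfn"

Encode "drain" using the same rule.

lzjrv

The shift depends on letter class: consonant l→t is +8, but vowel e→n is +9. Two shifts are in play — +9 for a/e/i/o/u, +8 for every other letter.
Applying it to drain: d(cons)+8=l, r(cons)+8=z, a(vowel)+9=j, i(vowel)+9=r, n(cons)+8=v.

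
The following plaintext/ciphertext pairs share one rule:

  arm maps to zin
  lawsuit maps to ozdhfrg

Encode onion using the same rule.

Each pair mirrors across the alphabet (a↔z, r↔i, m↔n): positions sum to 25. This is the alphabet-reversal cipher (Atbash): a becomes z, b becomes y, etc.
Applying it to onion: o↔l, n↔m, i↔r, o↔l, n↔m.

lmrlm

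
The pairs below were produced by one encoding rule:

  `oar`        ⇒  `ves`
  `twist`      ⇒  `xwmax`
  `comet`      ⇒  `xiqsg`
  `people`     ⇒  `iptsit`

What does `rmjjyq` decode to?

muffin

The output letters match the input read backwards, each shifted +4: oar reversed is rao. The word is reversed, then every letter is shifted forward by 4.
Reversing it on rmjjyq: shift back: r−4=n, m−4=i, j−4=f, j−4=f, y−4=u, q−4=m → niffum; then reverse → muffin.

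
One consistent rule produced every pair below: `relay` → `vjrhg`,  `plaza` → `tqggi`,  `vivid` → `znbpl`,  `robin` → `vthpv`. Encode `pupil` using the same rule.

tzvpt

In relay: r→v is +4, e→j is +5, l→r is +6, a→h is +7 — the shift increases by 1 each position. The shift increases by 1 at each position, starting from +4: 4, 5, 6, ….
On pupil: p+4=t, u+5=z, p+6=v, i+7=p, l+8=t.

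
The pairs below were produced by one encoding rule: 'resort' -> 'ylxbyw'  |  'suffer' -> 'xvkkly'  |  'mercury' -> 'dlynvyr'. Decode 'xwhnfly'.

This is an affine cipher: with a=0,…,z=25, each position x becomes (25x+15) mod 26.
Reversing it on xwhnfly: x(23)→25·(23−15)≡18=s; w(22)→25·(22−15)≡19=t; h(7)→25·(7−15)≡8=i; n(13)→25·(13−15)≡2=c; f(5)→25·(5−15)≡10=k; l(11)→25·(11−15)≡4=e; y(24)→25·(24−15)≡17=r (all mod 26).

sticker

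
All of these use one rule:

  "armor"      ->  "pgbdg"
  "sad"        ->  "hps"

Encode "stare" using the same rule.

hipgt

Every letter moves 15 places later in the alphabet, wrapping around z→a.
For stare: s+15=h, t+15=i, a+15=p, r+15=g, e+15=t.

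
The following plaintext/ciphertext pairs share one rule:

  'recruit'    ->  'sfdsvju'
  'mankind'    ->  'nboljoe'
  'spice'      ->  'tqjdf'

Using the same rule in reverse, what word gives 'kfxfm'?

jewel

Compare letters: r→s is +1, e→f is +1, c→d is +1 — a constant shift. It's a constant shift of +1 (ROT1).
Decoding kfxfm: k−1=j, f−1=e, x−1=w, f−1=e, m−1=l.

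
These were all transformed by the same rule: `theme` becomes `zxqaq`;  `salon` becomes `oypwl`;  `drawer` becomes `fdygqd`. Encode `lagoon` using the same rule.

This is an affine cipher: with a=0,…,z=25, each position x becomes (11x+24) mod 26.
On lagoon: l(11)→11·11+24≡15=p; a(0)→11·0+24≡24=y; g(6)→11·6+24≡12=m; o(14)→11·14+24≡22=w; o(14)→11·14+24≡22=w; n(13)→11·13+24≡11=l (all mod 26).

pymwwl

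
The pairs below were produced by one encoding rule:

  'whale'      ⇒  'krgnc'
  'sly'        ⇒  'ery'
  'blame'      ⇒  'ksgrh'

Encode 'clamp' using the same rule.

vsgri

The output letters match the input read backwards, each shifted +6: whale reversed is elahw. The word is reversed, then every letter is shifted forward by 6.
Applying it to clamp: reverse → pmalc; then shift: p+6=v, m+6=s, a+6=g, l+6=r, c+6=i.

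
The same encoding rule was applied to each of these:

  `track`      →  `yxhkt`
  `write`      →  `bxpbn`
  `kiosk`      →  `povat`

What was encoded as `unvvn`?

phone

In track: t→y is +5, r→x is +6, a→h is +7, c→k is +8 — the shift increases by 1 each position. Letter i (0-indexed) is shifted by i+5, so successive shifts are 5, 6, 7, ….
Undoing it on unvvn: u−5=p, n−6=h, v−7=o, v−8=n, n−9=e.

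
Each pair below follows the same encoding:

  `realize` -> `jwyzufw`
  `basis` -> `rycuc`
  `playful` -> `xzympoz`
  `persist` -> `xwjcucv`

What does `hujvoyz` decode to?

virtual

r(17)→j(9) and e(4)→w(22) fit y≡19x+24 (mod 26); the inverse of 19 mod 26 is 11. This is an affine cipher: with a=0,…,z=25, each position x becomes (19x+24) mod 26.
Decoding hujvoyz: h(7)→11·(7−24)≡21=v; u(20)→11·(20−24)≡8=i; j(9)→11·(9−24)≡17=r; v(21)→11·(21−24)≡19=t; o(14)→11·(14−24)≡20=u; y(24)→11·(24−24)≡0=a; z(25)→11·(25−24)≡11=l (all mod 26).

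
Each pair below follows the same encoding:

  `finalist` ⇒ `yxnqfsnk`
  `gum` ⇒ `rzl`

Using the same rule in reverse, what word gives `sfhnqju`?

pelican

The word is reversed, then every letter is shifted forward by 5.
Decoding sfhnqju: shift back: s−5=n, f−5=a, h−5=c, n−5=i, q−5=l, j−5=e, u−5=p → nacilep; then reverse → pelican.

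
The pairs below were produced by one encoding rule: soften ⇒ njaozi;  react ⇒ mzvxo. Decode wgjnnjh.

Compare letters: s→n is +21, o→j is +21, f→a is +21 — a constant shift. It's a constant shift of +21 (ROT21).
Decoding wgjnnjh: w−21=b, g−21=l, j−21=o, n−21=s, n−21=s, j−21=o, h−21=m.

blossom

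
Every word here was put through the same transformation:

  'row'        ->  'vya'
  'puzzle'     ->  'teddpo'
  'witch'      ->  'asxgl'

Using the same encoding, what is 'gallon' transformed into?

kkppyr

Two shifts are in play — +10 for a/e/i/o/u, +4 for every other letter.
For gallon: g(cons)+4=k, a(vowel)+10=k, l(cons)+4=p, l(cons)+4=p, o(vowel)+10=y, n(cons)+4=r.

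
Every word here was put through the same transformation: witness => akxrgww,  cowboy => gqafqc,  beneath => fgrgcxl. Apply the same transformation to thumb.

xlwqf

The shift depends on letter class: consonant w→a is +4, but vowel i→k is +2. Two shifts are in play — +2 for a/e/i/o/u, +4 for every other letter.
Applying it to thumb: t(cons)+4=x, h(cons)+4=l, u(vowel)+2=w, m(cons)+4=q, b(cons)+4=f.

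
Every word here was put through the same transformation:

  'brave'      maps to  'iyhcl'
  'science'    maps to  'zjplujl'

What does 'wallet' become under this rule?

Compare letters: b→i is +7, r→y is +7, a→h is +7 — a constant shift. Every letter moves 7 places later in the alphabet, wrapping around z→a.
For wallet: w+7=d, a+7=h, l+7=s, l+7=s, e+7=l, t+7=a.

dhssla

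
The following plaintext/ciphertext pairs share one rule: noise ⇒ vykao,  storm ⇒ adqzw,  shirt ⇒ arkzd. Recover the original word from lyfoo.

Shifts by position in noise: pos 0: n→v (+8), pos 1: o→y (+10), pos 2: i→k (+2), pos 3: s→a (+8), pos 4: e→o (+10) — repeating every 3. It's a Vigenère-style cipher with numeric key [8,10,2]: position i shifts by key[i mod 3].
Decoding lyfoo: l−8=d, y−10=o, f−2=d, o−8=g, o−10=e.

dodge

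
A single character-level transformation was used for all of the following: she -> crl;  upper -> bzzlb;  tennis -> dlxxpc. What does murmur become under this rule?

The rule splits by letter class: vowels +7, consonants +10.
On murmur: m(cons)+10=w, u(vowel)+7=b, r(cons)+10=b, m(cons)+10=w, u(vowel)+7=b, r(cons)+10=b.

wbbwbb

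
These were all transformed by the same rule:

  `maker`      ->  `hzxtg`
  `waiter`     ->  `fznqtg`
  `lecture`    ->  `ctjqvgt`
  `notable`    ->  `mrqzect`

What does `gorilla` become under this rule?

drgnccz

m(12)→h(7) and a(0)→z(25) fit y≡5x+25 (mod 26); the inverse of 5 mod 26 is 21. Each letter's alphabet position (a=0..z=25) is mapped through 5·x+25 mod 26 — an affine cipher.
For gorilla: g(6)→5·6+25≡3=d; o(14)→5·14+25≡17=r; r(17)→5·17+25≡6=g; i(8)→5·8+25≡13=n; l(11)→5·11+25≡2=c; l(11)→5·11+25≡2=c; a(0)→5·0+25≡25=z (all mod 26).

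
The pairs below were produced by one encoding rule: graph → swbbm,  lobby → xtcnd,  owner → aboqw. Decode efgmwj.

safari

Shifts by position in graph: pos 0: g→s (+12), pos 1: r→w (+5), pos 2: a→b (+1), pos 3: p→b (+12), pos 4: h→m (+5) — repeating every 3. It's a Vigenère-style cipher with numeric key [12,5,1]: position i shifts by key[i mod 3].
Undoing it on efgmwj: e−12=s, f−5=a, g−1=f, m−12=a, w−5=r, j−1=i.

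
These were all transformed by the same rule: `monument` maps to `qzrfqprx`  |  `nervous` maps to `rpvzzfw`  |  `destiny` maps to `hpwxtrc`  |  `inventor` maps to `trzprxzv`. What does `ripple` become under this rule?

The shift depends on letter class: consonant m→q is +4, but vowel o→z is +11. Two shifts are in play — +11 for a/e/i/o/u, +4 for every other letter.
Applying it to ripple: r(cons)+4=v, i(vowel)+11=t, p(cons)+4=t, p(cons)+4=t, l(cons)+4=p, e(vowel)+11=p.

vtttpp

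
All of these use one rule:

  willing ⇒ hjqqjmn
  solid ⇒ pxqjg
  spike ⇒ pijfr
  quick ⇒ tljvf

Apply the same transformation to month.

w(22)→h(7) and i(8)→j(9) fit y≡11x+25 (mod 26); the inverse of 11 mod 26 is 19. Treating letters as 0–25, the rule is x ↦ 11x + 25 (mod 26).
For month: m(12)→11·12+25≡1=b; o(14)→11·14+25≡23=x; n(13)→11·13+25≡12=m; t(19)→11·19+25≡0=a; h(7)→11·7+25≡24=y (all mod 26).

bxmay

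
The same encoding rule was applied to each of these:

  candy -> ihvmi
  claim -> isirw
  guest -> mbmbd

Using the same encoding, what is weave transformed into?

In candy: c→i is +6, a→h is +7, n→v is +8, d→m is +9 — the shift increases by 1 each position. Letter i (0-indexed) is shifted by i+6, so successive shifts are 6, 7, 8, ….
On weave: w+6=c, e+7=l, a+8=i, v+9=e, e+10=o.

clieo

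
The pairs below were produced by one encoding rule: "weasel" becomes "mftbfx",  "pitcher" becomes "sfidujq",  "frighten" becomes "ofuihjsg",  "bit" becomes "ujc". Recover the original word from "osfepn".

modern

Read the word backwards and shift each letter +1.
Decoding osfepn: shift back: o−1=n, s−1=r, f−1=e, e−1=d, p−1=o, n−1=m → nredom; then reverse → modern.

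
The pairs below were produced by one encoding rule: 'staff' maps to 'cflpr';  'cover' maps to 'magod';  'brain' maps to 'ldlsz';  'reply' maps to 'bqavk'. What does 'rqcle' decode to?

herbs

Shifts by position in staff: pos 0: s→c (+10), pos 1: t→f (+12), pos 2: a→l (+11), pos 3: f→p (+10), pos 4: f→r (+12) — repeating every 3. The shifts repeat in a cycle of length 3: positions 0,1,… shift by +10, +12, +11, then the pattern repeats.
Undoing it on rqcle: r−10=h, q−12=e, c−11=r, l−10=b, e−12=s.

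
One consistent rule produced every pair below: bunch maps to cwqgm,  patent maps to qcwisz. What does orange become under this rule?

ptdrlk

In bunch: b→c is +1, u→w is +2, n→q is +3, c→g is +4 — the shift increases by 1 each position. The shift increases by 1 at each position, starting from +1: 1, 2, 3, ….
On orange: o+1=p, r+2=t, a+3=d, n+4=r, g+5=l, e+6=k.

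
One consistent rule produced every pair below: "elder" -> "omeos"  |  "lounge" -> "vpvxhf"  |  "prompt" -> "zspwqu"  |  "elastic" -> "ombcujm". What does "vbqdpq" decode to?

laptop

Shifts by position in elder: pos 0: e→o (+10), pos 1: l→m (+1), pos 2: d→e (+1), pos 3: e→o (+10), pos 4: r→s (+1) — repeating every 3. A repeating key of period 3 is used — shifts +10, +1, +1 over and over.
Undoing it on vbqdpq: v−10=l, b−1=a, q−1=p, d−10=t, p−1=o, q−1=p.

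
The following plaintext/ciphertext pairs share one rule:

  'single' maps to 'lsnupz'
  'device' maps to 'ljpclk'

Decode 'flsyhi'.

The output letters match the input read backwards, each shifted +7: single reversed is elgnis. Read the word backwards and shift each letter +7.
Undoing it on flsyhi: shift back: f−7=y, l−7=e, s−7=l, y−7=r, h−7=a, i−7=b → yelrab; then reverse → barley.

barley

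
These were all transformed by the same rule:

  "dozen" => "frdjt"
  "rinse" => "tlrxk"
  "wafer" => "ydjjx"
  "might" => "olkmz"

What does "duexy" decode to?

brass

The shift increases by 1 at each position, starting from +2: 2, 3, 4, ….
Undoing it on duexy: d−2=b, u−3=r, e−4=a, x−5=s, y−6=s.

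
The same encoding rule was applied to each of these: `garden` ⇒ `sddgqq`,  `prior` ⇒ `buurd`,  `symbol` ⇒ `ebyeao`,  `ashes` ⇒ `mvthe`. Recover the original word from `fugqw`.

The shifts repeat in a cycle of length 2: positions 0,1,… shift by +12, +3, then the pattern repeats.
Reversing it on fugqw: f−12=t, u−3=r, g−12=u, q−3=n, w−12=k.

trunk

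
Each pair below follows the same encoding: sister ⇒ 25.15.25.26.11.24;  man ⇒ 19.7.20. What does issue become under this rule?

s is letter #19 and maps to 25: an offset of 6. Each letter is replaced by its alphabet position (a=1..z=26) + 6.
On issue: i=9→15, s=19→25, s=19→25, u=21→27, e=5→11.

15.25.25.27.11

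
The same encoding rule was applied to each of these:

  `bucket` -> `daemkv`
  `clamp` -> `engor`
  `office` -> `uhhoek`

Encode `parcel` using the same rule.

Two shifts are in play — +6 for a/e/i/o/u, +2 for every other letter.
Applying it to parcel: p(cons)+2=r, a(vowel)+6=g, r(cons)+2=t, c(cons)+2=e, e(vowel)+6=k, l(cons)+2=n.

rgtekn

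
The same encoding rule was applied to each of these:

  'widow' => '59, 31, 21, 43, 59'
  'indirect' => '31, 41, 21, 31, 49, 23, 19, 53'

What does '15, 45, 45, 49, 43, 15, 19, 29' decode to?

w(#23)→59 and i(#9)→31: differences scale by 2, so n = 2·pos + 13. With a=1..z=26, the number is 2·pos + 13.
Undoing it on 15, 45, 45, 49, 43, 15, 19, 29: 15→(15−13)÷2=1=a, 45→(45−13)÷2=16=p, 45→(45−13)÷2=16=p, 49→(49−13)÷2=18=r, 43→(43−13)÷2=15=o, 15→(15−13)÷2=1=a, 19→(19−13)÷2=3=c, 29→(29−13)÷2=8=h.

approach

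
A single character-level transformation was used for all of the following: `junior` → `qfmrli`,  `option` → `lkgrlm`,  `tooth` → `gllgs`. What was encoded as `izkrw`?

rapid

Each pair mirrors across the alphabet (j↔q, u↔f, n↔m): positions sum to 25. This is the alphabet-reversal cipher (Atbash): a becomes z, b becomes y, etc.
Decoding izkrw: i↔r, z↔a, k↔p, r↔i, w↔d.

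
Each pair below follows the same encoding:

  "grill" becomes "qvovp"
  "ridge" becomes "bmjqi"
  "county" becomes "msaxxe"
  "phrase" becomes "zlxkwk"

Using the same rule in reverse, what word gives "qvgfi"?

grave

Shifts by position in grill: pos 0: g→q (+10), pos 1: r→v (+4), pos 2: i→o (+6), pos 3: l→v (+10), pos 4: l→p (+4) — repeating every 3. It's a Vigenère-style cipher with numeric key [10,4,6]: position i shifts by key[i mod 3].
Decoding qvgfi: q−10=g, v−4=r, g−6=a, f−10=v, i−4=e.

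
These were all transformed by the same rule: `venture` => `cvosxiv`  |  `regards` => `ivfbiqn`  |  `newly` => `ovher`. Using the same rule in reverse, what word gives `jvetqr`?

melody

v(21)→c(2) and e(4)→v(21) fit y≡5x+1 (mod 26); the inverse of 5 mod 26 is 21. Treating letters as 0–25, the rule is x ↦ 5x + 1 (mod 26).
Decoding jvetqr: j(9)→21·(9−1)≡12=m; v(21)→21·(21−1)≡4=e; e(4)→21·(4−1)≡11=l; t(19)→21·(19−1)≡14=o; q(16)→21·(16−1)≡3=d; r(17)→21·(17−1)≡24=y (all mod 26).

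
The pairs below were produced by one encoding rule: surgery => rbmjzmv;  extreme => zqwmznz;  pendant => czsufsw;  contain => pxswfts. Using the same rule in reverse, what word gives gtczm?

s(18)→r(17) and u(20)→b(1) fit y≡5x+5 (mod 26); the inverse of 5 mod 26 is 21. Each letter's alphabet position (a=0..z=25) is mapped through 5·x+5 mod 26 — an affine cipher.
Undoing it on gtczm: g(6)→21·(6−5)≡21=v; t(19)→21·(19−5)≡8=i; c(2)→21·(2−5)≡15=p; z(25)→21·(25−5)≡4=e; m(12)→21·(12−5)≡17=r (all mod 26).

viper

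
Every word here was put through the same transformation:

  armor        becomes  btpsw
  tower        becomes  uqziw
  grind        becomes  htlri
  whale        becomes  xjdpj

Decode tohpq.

smell

Each letter shifts forward by (position + 1), i.e. 1, 2, 3, … — the shift grows by one for each successive letter.
Reversing it on tohpq: t−1=s, o−2=m, h−3=e, p−4=l, q−5=l.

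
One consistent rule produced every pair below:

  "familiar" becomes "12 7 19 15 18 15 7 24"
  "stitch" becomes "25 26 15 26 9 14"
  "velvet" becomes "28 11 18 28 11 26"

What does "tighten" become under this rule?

Letters become their 1-based position plus 6 (so a→7, b→8, …).
For tighten: t=20→26, i=9→15, g=7→13, h=8→14, t=20→26, e=5→11, n=14→20.

26 15 13 14 26 11 20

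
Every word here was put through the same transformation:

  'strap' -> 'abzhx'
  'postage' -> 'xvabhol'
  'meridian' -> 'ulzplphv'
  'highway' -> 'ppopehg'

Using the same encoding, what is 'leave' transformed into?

tlhdl

The shift depends on letter class: consonant s→a is +8, but vowel a→h is +7. Vowels shift forward by 7 and consonants shift forward by 8.
Applying it to leave: l(cons)+8=t, e(vowel)+7=l, a(vowel)+7=h, v(cons)+8=d, e(vowel)+7=l.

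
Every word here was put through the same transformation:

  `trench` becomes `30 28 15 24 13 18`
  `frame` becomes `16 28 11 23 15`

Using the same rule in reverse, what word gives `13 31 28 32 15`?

curve

The number is (letter's place in the alphabet, a=1) + 10.
Decoding 13 31 28 32 15: 13→(13−10)÷1=3=c, 31→(31−10)÷1=21=u, 28→(28−10)÷1=18=r, 32→(32−10)÷1=22=v, 15→(15−10)÷1=5=e.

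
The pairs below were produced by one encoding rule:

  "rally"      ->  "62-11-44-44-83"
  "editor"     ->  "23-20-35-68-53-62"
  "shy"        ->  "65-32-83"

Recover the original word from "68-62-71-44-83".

r(#18)→62 and a(#1)→11: differences scale by 3, so n = 3·pos + 8. With a=1..z=26, the number is 3·pos + 8.
Undoing it on 68-62-71-44-83: 68→(68−8)÷3=20=t, 62→(62−8)÷3=18=r, 71→(71−8)÷3=21=u, 44→(44−8)÷3=12=l, 83→(83−8)÷3=25=y.

truly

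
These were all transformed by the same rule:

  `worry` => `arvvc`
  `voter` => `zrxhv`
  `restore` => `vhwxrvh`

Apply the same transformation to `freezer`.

Two shifts are in play — +3 for a/e/i/o/u, +4 for every other letter.
For freezer: f(cons)+4=j, r(cons)+4=v, e(vowel)+3=h, e(vowel)+3=h, z(cons)+4=d, e(vowel)+3=h, r(cons)+4=v.

jvhhdhv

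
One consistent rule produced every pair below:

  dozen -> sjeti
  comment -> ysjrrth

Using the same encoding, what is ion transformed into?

Read the word backwards and shift each letter +5.
Applying it to ion: reverse → noi; then shift: n+5=s, o+5=t, i+5=n.

stn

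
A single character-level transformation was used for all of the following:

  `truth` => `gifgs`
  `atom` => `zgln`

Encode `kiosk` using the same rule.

Letters are reflected about the middle of the alphabet (position → 25−position): Atbash.
On kiosk: k↔p, i↔r, o↔l, s↔h, k↔p.

prlhp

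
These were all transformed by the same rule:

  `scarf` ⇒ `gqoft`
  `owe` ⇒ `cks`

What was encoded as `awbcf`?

Compare letters: s→g is +14, c→q is +14, a→o is +14 — a constant shift. This is a Caesar cipher with shift 14.
Reversing it on awbcf: a−14=m, w−14=i, b−14=n, c−14=o, f−14=r.

minor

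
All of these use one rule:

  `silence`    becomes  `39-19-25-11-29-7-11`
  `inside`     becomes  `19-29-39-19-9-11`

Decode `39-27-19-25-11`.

s(#19)→39 and i(#9)→19: differences scale by 2, so n = 2·pos + 1. The formula is n = 2×(alphabet index, a=1) + 1.
Reversing it on 39-27-19-25-11: 39→(39−1)÷2=19=s, 27→(27−1)÷2=13=m, 19→(19−1)÷2=9=i, 25→(25−1)÷2=12=l, 11→(11−1)÷2=5=e.

smile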